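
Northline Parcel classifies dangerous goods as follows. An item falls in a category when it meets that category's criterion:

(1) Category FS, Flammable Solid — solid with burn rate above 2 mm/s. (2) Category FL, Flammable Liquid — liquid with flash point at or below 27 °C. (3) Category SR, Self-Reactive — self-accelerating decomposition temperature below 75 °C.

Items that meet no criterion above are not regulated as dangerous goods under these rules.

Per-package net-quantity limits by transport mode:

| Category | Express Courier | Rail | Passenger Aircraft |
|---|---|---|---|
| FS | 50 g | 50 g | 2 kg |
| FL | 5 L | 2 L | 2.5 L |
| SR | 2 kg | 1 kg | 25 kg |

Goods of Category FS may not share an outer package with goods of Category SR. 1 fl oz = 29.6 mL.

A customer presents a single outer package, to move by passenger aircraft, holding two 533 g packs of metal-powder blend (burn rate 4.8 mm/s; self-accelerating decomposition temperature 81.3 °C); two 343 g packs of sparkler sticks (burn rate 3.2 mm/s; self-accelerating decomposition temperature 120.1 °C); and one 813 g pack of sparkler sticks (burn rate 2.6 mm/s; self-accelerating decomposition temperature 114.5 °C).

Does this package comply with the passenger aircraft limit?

No

Metal-powder blend: burn rate 4.8 mm/s > 2 mm/s → Category FS (Flammable Solid).
The sparkler sticks have burn rate 3.2 mm/s, which is > 2 mm/s, so they are Category FS (Flammable Solid).
The sparkler sticks have burn rate 2.6 mm/s, which is > 2 mm/s, so they are Category FS (Flammable Solid).
Total Category FS: (two 533 g packs = 1.066 kg) + (two 343 g packs = 686 g) + 813 g = 2.565 kg.
That exceeds the Category FS passenger aircraft limit of 2 kg.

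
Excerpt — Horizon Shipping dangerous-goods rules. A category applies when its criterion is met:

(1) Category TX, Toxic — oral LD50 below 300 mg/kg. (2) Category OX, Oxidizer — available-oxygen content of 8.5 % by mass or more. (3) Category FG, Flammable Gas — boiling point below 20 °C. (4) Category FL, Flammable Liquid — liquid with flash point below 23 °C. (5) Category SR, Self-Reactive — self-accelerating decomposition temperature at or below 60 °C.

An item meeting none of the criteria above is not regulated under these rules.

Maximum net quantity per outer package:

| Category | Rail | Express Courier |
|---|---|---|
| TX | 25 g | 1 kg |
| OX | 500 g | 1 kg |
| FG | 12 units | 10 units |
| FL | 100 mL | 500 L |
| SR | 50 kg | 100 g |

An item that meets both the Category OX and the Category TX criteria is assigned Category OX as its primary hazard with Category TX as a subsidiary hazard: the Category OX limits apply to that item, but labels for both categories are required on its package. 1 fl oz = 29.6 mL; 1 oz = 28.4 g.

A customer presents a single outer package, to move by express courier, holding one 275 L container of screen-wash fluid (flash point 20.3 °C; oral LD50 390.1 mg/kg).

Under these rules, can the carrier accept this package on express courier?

With flash point 20.3 °C (< 23 °C), the screen-wash fluid falls in Category FL.
Category FL quantity: 275 L.
That is within the Category FL express courier limit of 500 L.

Yes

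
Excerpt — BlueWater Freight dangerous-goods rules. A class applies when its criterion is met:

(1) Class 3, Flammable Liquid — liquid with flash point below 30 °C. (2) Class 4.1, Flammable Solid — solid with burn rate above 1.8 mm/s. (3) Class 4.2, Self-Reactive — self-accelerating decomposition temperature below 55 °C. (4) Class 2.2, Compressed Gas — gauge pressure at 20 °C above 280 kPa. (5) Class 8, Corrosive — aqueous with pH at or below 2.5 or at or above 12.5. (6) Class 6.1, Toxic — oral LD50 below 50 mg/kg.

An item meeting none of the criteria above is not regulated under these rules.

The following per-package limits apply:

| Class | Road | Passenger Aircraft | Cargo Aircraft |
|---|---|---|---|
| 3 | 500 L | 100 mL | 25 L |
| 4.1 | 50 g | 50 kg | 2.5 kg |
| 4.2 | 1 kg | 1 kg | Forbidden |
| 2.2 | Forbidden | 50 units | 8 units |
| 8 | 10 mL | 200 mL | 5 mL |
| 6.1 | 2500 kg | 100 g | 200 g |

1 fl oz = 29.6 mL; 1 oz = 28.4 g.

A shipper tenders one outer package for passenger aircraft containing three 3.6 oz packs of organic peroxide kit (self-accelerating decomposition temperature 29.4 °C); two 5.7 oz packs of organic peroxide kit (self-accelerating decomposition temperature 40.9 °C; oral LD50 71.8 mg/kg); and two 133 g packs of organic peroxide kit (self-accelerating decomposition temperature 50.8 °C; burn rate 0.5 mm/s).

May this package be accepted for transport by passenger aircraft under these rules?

Yes

Self-accelerating decomposition temperature 29.4 °C meets the Class 4.2 criterion (Self-Reactive), so the organic peroxide kit is Class 4.2.
Organic peroxide kit: self-accelerating decomposition temperature 40.9 °C < 55 °C → Class 4.2 (Self-Reactive).
The organic peroxide kit has self-accelerating decomposition temperature 50.8 °C, which is < 55 °C, so it is Class 4.2 (Self-Reactive).
Total Class 4.2: (three 3.6 oz packs = 306.72 g) + (two 5.7 oz packs = 323.76 g) + (two 133 g packs = 266 g) = 896.48 g.
That is within the Class 4.2 passenger aircraft limit of 1 kg.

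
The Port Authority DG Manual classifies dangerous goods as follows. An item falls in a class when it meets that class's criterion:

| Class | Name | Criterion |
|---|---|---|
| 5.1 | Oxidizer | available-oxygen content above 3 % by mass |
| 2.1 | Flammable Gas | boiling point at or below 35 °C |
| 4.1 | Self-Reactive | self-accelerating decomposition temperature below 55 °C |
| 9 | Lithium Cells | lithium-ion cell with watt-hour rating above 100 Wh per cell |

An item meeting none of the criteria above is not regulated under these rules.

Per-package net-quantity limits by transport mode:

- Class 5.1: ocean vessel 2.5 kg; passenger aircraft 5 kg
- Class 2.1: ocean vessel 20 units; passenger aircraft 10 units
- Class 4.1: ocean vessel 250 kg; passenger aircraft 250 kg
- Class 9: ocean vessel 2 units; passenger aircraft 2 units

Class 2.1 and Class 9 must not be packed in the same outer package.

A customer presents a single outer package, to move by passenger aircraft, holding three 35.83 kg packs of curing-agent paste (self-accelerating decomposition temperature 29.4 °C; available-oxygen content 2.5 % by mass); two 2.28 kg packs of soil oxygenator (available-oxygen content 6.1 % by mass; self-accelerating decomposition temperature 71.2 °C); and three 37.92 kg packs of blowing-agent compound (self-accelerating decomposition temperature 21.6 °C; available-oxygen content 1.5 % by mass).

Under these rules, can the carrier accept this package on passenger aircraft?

Yes

The curing-agent paste has self-accelerating decomposition temperature 29.4 °C, which is < 55 °C, so it is Class 4.1 (Self-Reactive).
The soil oxygenator has available-oxygen content 6.1 % by mass, which is > 3 % by mass, so it is Class 5.1 (Oxidizer).
With self-accelerating decomposition temperature 21.6 °C (< 55 °C), the blowing-agent compound falls in Class 4.1.
Class 4.1 net quantity: (three 35.83 kg packs = 107.49 kg) + (three 37.92 kg packs = 113.76 kg) = 221.25 kg.
221.25 kg is within the passenger aircraft limit of 250 kg for Class 4.1.
Class 5.1 quantity: two 2.28 kg packs = 4.56 kg.
4.56 kg is within the passenger aircraft limit of 5 kg for Class 5.1.
The segregation rule (Class 2.1 with Class 9) does not apply to Class 4.1 with Class 5.1.
Every hazard class is within its passenger aircraft limit and no segregation rule is violated.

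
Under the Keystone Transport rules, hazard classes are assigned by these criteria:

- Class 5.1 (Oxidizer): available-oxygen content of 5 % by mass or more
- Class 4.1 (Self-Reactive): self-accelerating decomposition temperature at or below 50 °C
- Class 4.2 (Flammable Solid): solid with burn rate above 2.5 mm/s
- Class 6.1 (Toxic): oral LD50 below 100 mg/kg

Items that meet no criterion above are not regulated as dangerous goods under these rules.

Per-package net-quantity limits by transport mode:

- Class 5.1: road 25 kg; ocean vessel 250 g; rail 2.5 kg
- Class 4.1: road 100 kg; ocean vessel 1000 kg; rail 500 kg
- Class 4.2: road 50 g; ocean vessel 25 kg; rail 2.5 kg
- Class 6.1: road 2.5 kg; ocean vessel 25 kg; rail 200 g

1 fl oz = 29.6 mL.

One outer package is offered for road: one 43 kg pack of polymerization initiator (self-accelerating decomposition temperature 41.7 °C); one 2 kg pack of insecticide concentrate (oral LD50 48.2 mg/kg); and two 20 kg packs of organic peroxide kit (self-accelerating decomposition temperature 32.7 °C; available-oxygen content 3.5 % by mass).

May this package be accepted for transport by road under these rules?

With self-accelerating decomposition temperature 41.7 °C (≤ 50 °C), the polymerization initiator falls in Class 4.1.
Insecticide concentrate: oral LD50 48.2 mg/kg < 100 mg/kg → Class 6.1 (Toxic).
Organic peroxide kit: self-accelerating decomposition temperature 32.7 °C ≤ 50 °C → Class 4.1 (Self-Reactive).
Class 4.1 net quantity: 43 kg + (two 20 kg packs = 40 kg) = 83 kg.
83 kg ≤ 100 kg (road limit, Class 4.1) — within limit.
Class 6.1 quantity: 2 kg.
2 kg ≤ 2.5 kg (road limit, Class 6.1) — within limit.
Every hazard class is within its road limit and no segregation rule is violated.

Yes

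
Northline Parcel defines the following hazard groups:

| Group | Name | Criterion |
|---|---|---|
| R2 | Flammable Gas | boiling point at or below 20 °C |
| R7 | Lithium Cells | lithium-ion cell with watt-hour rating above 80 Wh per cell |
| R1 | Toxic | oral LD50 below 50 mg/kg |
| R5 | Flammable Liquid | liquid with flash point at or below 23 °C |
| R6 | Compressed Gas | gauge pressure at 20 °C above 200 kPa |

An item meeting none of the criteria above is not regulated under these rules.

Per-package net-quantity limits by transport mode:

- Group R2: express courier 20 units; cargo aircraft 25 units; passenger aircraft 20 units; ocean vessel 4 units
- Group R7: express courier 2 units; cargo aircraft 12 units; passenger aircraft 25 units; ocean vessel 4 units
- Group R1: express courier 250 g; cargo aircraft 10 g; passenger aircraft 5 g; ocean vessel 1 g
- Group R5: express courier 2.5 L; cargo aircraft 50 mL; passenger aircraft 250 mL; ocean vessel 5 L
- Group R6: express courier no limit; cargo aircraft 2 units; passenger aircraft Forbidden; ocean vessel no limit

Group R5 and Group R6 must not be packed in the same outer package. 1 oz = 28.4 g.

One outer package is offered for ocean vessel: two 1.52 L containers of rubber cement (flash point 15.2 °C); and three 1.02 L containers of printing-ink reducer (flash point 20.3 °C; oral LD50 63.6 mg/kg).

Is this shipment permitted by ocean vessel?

The rubber cement has flash point 15.2 °C, which is ≤ 23 °C, so it is Group R5 (Flammable Liquid).
With flash point 20.3 °C (≤ 23 °C), the printing-ink reducer falls in Group R5.
Group R5 net quantity: (two 1.52 L containers = 3.04 L) + (three 1.02 L containers = 3.06 L) = 6.1 L.
6.1 L exceeds the ocean vessel limit of 5 L for Group R5.

No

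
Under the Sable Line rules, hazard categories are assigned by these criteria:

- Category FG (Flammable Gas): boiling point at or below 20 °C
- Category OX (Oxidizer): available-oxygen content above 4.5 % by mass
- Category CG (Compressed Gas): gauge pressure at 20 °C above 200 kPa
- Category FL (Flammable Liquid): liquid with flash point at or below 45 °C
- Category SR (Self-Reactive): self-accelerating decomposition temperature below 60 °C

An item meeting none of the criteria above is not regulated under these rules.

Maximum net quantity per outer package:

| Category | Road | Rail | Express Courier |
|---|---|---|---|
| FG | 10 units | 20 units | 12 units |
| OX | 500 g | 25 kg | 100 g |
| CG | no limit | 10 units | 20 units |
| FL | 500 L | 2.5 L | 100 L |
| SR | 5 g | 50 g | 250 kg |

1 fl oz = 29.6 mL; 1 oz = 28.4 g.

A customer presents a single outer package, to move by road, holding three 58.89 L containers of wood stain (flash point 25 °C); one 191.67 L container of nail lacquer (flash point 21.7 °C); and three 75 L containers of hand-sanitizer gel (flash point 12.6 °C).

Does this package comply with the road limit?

With flash point 25 °C (≤ 45 °C), the wood stain falls in Category FL.
Nail lacquer: flash point 21.7 °C ≤ 45 °C → Category FL (Flammable Liquid).
Flash point 12.6 °C meets the Category FL criterion (Flammable Liquid), so the hand-sanitizer gel is Category FL.
Total Category FL: (three 58.89 L containers = 176.67 L) + 191.67 L + (three 75 L containers = 225 L) = 593.34 L.
That exceeds the Category FL road limit of 500 L.

No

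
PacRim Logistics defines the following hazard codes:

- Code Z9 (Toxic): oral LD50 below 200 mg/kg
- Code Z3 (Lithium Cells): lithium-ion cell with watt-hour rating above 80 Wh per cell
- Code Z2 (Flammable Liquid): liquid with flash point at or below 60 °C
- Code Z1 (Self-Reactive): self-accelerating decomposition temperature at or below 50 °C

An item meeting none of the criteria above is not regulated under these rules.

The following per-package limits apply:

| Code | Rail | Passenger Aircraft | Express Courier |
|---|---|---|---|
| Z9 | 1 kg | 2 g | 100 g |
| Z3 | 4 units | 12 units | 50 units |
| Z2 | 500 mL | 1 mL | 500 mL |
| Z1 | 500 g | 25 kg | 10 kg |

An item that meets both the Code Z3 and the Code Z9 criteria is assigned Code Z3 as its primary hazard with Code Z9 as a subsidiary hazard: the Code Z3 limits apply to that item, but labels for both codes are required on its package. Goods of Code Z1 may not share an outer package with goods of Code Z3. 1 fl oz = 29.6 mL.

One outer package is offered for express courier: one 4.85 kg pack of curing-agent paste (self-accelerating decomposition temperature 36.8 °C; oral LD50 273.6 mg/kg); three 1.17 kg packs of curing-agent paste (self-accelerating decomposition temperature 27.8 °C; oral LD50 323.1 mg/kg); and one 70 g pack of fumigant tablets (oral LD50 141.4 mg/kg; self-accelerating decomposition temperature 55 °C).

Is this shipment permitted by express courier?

Yes

Self-accelerating decomposition temperature 36.8 °C meets the Code Z1 criterion (Self-Reactive), so the curing-agent paste is Code Z1.
The curing-agent paste has self-accelerating decomposition temperature 27.8 °C, which is ≤ 50 °C, so it is Code Z1 (Self-Reactive).
With oral LD50 141.4 mg/kg (< 200 mg/kg), the fumigant tablets fall in Code Z9.
Total Code Z1: 4.85 kg + (three 1.17 kg packs = 3.51 kg) = 8.36 kg.
That is within the Code Z1 express courier limit of 10 kg.
Code Z9 quantity: 70 g.
70 g ≤ 100 g (express courier limit, Code Z9) — within limit.
The segregation rule (Code Z1 with Code Z3) does not apply to Code Z1 with Code Z9.
Every hazard code is within its express courier limit and no segregation rule is violated.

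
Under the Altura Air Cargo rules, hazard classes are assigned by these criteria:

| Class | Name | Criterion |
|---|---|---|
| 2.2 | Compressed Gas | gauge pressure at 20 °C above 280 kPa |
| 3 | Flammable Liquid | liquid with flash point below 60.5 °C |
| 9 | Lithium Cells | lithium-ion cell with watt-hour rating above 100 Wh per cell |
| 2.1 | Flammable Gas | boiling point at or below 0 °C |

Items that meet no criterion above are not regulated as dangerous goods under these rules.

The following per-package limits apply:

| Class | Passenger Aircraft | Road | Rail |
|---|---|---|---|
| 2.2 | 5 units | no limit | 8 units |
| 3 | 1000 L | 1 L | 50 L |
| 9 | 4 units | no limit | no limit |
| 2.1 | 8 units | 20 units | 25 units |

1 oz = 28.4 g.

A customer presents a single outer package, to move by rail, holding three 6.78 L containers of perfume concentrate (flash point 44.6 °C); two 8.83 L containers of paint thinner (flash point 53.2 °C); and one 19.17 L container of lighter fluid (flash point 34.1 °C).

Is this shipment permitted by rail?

No

Perfume concentrate: flash point 44.6 °C < 60.5 °C → Class 3 (Flammable Liquid).
Paint thinner: flash point 53.2 °C < 60.5 °C → Class 3 (Flammable Liquid).
The lighter fluid has flash point 34.1 °C, which is < 60.5 °C, so it is Class 3 (Flammable Liquid).
Class 3 net quantity: (three 6.78 L containers = 20.34 L) + (two 8.83 L containers = 17.66 L) + 19.17 L = 57.17 L.
That exceeds the Class 3 rail limit of 50 L.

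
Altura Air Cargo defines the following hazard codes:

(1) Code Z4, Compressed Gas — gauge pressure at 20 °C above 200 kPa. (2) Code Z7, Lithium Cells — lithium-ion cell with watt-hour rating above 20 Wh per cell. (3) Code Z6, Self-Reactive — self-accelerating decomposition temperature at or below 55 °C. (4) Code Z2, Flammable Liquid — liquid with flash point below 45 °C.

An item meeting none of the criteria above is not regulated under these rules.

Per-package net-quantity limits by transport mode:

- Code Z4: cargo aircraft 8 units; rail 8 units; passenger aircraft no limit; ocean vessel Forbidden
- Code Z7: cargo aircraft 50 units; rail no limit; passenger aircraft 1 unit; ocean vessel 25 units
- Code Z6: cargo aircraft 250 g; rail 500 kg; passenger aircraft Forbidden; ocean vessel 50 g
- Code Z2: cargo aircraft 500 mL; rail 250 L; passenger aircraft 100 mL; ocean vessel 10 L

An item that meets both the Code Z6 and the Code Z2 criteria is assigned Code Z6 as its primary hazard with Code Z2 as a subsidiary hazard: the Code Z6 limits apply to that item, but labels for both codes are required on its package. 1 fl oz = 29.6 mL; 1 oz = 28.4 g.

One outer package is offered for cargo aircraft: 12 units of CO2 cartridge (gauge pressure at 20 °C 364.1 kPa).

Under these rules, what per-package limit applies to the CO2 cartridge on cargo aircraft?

8 units

With gauge pressure at 20 °C 364.1 kPa (> 200 kPa), the CO2 cartridge falls in Code Z4.
The cargo aircraft limit for Code Z4 is 8 units.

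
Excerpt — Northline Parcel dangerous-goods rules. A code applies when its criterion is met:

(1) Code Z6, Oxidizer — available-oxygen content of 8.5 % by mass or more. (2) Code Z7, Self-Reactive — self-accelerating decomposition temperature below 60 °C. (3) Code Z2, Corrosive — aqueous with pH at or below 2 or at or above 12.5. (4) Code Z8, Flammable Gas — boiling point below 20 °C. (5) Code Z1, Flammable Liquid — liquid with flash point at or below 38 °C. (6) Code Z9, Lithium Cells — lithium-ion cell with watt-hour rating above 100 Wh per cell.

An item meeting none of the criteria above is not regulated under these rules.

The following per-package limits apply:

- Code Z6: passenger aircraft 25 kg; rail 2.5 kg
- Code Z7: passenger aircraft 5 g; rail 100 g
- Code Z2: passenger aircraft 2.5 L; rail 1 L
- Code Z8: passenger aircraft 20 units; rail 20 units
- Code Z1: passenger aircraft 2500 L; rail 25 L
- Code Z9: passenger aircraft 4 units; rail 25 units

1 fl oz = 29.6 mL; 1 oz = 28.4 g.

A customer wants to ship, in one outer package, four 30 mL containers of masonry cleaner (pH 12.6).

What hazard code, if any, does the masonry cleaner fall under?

Code Z2

Masonry cleaner: pH 12.6 ≥ 12.5 → Code Z2 (Corrosive).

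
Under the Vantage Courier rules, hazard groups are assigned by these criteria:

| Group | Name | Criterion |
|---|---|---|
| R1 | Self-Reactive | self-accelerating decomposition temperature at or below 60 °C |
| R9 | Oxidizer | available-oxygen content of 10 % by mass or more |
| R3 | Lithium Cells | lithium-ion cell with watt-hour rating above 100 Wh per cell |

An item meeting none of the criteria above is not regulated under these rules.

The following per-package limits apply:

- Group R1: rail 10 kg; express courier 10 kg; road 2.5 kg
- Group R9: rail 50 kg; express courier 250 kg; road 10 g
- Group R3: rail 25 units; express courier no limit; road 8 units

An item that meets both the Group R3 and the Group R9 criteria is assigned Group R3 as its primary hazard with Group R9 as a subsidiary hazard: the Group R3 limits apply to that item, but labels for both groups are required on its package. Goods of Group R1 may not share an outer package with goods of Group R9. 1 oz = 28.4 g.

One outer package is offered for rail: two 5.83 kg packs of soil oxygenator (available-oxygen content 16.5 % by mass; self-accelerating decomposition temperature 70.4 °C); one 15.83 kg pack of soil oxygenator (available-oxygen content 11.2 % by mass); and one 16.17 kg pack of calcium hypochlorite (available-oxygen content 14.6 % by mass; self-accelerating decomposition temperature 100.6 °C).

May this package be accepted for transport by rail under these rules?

Yes

Available-oxygen content 16.5 % by mass meets the Group R9 criterion (Oxidizer), so the soil oxygenator is Group R9.
Available-oxygen content 11.2 % by mass meets the Group R9 criterion (Oxidizer), so the soil oxygenator is Group R9.
With available-oxygen content 14.6 % by mass (≥ 10 % by mass), the calcium hypochlorite falls in Group R9.
Group R9 net quantity: (two 5.83 kg packs = 11.66 kg) + 15.83 kg + 16.17 kg = 43.66 kg.
43.66 kg is within the rail limit of 50 kg for Group R9.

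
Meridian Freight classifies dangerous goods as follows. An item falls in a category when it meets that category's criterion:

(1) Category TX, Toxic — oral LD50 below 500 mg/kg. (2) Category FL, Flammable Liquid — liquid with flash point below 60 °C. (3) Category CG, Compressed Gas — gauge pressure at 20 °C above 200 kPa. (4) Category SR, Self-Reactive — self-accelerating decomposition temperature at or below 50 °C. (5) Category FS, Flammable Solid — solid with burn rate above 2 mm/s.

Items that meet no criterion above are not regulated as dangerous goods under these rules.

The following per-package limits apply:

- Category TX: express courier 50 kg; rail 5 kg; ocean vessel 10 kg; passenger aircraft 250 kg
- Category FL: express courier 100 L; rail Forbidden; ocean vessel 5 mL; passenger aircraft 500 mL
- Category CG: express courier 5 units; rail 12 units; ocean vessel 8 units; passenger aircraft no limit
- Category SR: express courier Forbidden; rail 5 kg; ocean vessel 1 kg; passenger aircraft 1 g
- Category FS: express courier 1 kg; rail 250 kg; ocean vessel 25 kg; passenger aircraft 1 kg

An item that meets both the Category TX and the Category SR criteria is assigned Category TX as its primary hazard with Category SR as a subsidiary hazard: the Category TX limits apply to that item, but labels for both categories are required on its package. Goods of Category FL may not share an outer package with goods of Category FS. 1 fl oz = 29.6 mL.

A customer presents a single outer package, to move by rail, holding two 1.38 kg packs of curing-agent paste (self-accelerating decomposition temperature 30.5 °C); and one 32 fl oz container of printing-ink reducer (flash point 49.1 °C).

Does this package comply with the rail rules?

No

The curing-agent paste has self-accelerating decomposition temperature 30.5 °C, which is ≤ 50 °C, so it is Category SR (Self-Reactive).
The printing-ink reducer has flash point 49.1 °C, which is < 60 °C, so it is Category FL (Flammable Liquid).
Category FL quantity: one 32 fl oz container = 947.2 mL.
Category FL is Forbidden by rail.
Category SR quantity: two 1.38 kg packs = 2.76 kg.
That is within the Category SR rail limit of 5 kg.
The segregation rule (Category FL with Category FS) does not apply to Category FL with Category SR.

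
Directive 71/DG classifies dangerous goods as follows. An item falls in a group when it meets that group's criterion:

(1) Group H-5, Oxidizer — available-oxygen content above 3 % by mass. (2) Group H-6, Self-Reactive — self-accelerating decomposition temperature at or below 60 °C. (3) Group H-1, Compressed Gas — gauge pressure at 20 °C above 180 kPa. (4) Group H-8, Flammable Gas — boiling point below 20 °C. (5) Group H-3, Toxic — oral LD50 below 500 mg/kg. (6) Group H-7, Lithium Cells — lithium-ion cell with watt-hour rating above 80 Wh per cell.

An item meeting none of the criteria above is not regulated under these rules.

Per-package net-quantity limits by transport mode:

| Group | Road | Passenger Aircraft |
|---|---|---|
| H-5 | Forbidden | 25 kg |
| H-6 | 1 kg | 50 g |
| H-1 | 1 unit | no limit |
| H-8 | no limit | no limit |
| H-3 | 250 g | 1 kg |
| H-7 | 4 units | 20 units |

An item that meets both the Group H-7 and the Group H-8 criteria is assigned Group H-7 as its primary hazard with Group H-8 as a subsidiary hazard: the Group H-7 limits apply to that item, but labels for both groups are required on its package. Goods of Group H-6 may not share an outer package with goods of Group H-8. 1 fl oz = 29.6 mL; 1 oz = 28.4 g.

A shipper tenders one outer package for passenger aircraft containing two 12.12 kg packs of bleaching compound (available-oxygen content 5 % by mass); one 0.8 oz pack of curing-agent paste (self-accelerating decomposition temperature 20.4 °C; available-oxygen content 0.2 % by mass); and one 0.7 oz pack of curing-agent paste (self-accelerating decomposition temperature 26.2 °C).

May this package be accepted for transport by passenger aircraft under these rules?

Yes

The bleaching compound has available-oxygen content 5 % by mass, which is > 3 % by mass, so it is Group H-5 (Oxidizer).
Curing-agent paste: self-accelerating decomposition temperature 20.4 °C ≤ 60 °C → Group H-6 (Self-Reactive).
With self-accelerating decomposition temperature 26.2 °C (≤ 60 °C), the curing-agent paste falls in Group H-6.
Total Group H-6: (one 0.8 oz pack = 22.72 g) + (one 0.7 oz pack = 19.88 g) = 42.6 g.
42.6 g is within the passenger aircraft limit of 50 g for Group H-6.
Group H-5 quantity: two 12.12 kg packs = 24.24 kg.
24.24 kg ≤ 25 kg (passenger aircraft limit, Group H-5) — within limit.
The segregation rule (Group H-6 with Group H-8) does not apply to Group H-6 with Group H-5.
Every hazard group is within its passenger aircraft limit and no segregation rule is violated.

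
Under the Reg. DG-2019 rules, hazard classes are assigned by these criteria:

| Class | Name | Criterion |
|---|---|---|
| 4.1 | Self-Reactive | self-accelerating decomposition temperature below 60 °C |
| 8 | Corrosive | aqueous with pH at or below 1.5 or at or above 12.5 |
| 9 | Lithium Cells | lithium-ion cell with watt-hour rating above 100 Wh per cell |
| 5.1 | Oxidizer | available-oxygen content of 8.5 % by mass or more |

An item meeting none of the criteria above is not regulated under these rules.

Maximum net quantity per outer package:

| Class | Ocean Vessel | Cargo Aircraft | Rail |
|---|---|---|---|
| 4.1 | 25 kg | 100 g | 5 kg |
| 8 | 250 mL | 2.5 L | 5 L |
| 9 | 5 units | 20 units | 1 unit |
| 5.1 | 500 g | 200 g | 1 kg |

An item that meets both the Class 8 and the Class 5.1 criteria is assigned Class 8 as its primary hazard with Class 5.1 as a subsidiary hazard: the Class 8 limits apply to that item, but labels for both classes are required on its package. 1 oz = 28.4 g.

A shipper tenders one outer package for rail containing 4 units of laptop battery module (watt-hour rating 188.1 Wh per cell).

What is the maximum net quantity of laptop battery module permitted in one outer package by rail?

The laptop battery module has watt-hour rating 188.1 Wh per cell, which is > 100 Wh per cell, so it is Class 9 (Lithium Cells).
The rail limit for Class 9 is 1 unit.

1 unit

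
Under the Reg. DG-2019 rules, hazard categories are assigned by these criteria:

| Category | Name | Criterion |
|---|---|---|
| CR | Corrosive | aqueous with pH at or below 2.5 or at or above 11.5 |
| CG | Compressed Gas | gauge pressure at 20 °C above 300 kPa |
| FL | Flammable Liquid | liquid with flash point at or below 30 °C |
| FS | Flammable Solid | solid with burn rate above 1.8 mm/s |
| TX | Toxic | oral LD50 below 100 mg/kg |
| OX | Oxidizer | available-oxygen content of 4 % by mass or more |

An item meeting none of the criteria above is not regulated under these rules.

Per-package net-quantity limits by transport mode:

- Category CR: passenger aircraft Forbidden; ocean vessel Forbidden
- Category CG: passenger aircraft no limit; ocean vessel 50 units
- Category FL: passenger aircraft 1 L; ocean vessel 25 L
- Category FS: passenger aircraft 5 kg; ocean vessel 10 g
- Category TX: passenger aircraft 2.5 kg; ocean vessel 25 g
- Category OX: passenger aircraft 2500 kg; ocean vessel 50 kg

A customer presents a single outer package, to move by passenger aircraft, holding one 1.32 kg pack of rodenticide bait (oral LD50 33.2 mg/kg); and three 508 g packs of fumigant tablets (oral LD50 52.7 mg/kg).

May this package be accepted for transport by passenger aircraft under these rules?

Oral LD50 33.2 mg/kg meets the Category TX criterion (Toxic), so the rodenticide bait is Category TX.
With oral LD50 52.7 mg/kg (< 100 mg/kg), the fumigant tablets fall in Category TX.
Category TX net quantity: 1.32 kg + (three 508 g packs = 1.524 kg) = 2.844 kg.
That exceeds the Category TX passenger aircraft limit of 2.5 kg.

No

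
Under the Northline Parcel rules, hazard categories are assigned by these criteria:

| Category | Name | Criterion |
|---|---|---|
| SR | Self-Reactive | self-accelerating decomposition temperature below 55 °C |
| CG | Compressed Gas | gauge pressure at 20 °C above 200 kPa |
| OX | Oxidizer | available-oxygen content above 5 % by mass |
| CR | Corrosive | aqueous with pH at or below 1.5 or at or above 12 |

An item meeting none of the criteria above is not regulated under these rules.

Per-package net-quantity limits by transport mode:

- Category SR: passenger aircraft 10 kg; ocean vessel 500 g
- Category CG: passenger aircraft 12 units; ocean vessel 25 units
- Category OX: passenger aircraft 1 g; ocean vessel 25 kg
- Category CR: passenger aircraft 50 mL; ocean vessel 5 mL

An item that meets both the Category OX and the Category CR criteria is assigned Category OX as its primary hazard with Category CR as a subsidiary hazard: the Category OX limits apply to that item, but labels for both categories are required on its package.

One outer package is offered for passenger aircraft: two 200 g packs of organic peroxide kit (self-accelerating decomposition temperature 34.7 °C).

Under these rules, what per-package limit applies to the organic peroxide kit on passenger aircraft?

Organic peroxide kit: self-accelerating decomposition temperature 34.7 °C < 55 °C → Category SR (Self-Reactive).
The passenger aircraft limit for Category SR is 10 kg.

10 kg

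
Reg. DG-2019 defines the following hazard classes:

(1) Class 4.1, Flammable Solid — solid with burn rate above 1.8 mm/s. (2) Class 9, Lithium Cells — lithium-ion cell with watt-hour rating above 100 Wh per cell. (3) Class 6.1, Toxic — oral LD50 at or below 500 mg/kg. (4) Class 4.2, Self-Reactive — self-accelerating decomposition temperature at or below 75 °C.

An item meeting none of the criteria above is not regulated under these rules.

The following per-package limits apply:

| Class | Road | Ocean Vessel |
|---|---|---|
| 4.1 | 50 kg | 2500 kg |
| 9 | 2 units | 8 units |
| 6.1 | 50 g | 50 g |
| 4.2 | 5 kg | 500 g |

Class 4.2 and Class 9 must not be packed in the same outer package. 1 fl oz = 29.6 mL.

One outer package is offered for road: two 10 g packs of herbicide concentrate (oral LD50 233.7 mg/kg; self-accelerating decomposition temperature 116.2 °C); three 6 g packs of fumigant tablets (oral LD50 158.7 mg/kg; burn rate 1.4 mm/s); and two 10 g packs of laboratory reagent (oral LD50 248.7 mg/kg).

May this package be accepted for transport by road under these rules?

Herbicide concentrate: oral LD50 233.7 mg/kg ≤ 500 mg/kg → Class 6.1 (Toxic).
Fumigant tablets: oral LD50 158.7 mg/kg ≤ 500 mg/kg → Class 6.1 (Toxic).
Oral LD50 248.7 mg/kg meets the Class 6.1 criterion (Toxic), so the laboratory reagent is Class 6.1.
Class 6.1 net quantity: (two 10 g packs = 20 g) + (three 6 g packs = 18 g) + (two 10 g packs = 20 g) = 58 g.
58 g exceeds the road limit of 50 g for Class 6.1.

No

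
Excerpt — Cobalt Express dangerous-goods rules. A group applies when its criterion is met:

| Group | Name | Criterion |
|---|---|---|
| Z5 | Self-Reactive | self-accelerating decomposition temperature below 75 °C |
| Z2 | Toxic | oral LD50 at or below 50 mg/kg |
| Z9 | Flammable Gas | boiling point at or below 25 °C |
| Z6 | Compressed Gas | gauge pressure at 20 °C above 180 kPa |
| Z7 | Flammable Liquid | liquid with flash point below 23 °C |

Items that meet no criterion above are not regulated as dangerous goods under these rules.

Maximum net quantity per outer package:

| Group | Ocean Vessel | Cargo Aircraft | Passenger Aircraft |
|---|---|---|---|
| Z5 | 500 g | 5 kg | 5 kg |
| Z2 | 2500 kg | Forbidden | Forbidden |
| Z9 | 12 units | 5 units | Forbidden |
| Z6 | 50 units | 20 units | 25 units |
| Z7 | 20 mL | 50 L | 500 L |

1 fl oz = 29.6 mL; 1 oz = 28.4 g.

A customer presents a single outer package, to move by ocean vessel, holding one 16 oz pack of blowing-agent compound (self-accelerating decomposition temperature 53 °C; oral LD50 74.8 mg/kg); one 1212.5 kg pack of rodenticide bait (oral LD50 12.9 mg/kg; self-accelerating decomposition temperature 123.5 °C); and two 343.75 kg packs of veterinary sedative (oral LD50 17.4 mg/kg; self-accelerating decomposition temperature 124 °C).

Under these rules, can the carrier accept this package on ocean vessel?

Self-accelerating decomposition temperature 53 °C meets the Group Z5 criterion (Self-Reactive), so the blowing-agent compound is Group Z5.
Oral LD50 12.9 mg/kg meets the Group Z2 criterion (Toxic), so the rodenticide bait is Group Z2.
Oral LD50 17.4 mg/kg meets the Group Z2 criterion (Toxic), so the veterinary sedative is Group Z2.
Group Z2 net quantity: 1212.5 kg + (two 343.75 kg packs = 687.5 kg) = 1900 kg.
1900 kg ≤ 2500 kg (ocean vessel limit, Group Z2) — within limit.
Group Z5 quantity: one 16 oz pack = 454.4 g.
454.4 g ≤ 500 g (ocean vessel limit, Group Z5) — within limit.
Every hazard group is within its ocean vessel limit and no segregation rule is violated.

Yes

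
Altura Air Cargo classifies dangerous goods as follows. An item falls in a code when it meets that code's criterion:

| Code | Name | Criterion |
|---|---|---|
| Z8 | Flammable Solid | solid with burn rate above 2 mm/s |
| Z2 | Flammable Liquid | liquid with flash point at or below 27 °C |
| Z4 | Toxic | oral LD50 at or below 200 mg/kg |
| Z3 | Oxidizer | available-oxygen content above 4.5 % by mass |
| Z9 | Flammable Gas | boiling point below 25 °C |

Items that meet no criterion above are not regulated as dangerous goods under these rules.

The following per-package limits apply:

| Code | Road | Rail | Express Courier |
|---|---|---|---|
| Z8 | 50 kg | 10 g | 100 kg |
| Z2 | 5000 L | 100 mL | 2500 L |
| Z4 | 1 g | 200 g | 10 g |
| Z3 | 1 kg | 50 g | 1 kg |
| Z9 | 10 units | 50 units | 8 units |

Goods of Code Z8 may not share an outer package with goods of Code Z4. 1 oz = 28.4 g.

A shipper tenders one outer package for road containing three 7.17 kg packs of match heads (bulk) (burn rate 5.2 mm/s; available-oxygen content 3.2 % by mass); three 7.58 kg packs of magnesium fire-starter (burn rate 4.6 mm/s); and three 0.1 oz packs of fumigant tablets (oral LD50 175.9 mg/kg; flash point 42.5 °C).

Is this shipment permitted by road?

The match heads (bulk) have burn rate 5.2 mm/s, which is > 2 mm/s, so they are Code Z8 (Flammable Solid).
The magnesium fire-starter has burn rate 4.6 mm/s, which is > 2 mm/s, so it is Code Z8 (Flammable Solid).
The fumigant tablets have oral LD50 175.9 mg/kg, which is ≤ 200 mg/kg, so they are Code Z4 (Toxic).
Code Z8 net quantity: (three 7.17 kg packs = 21.51 kg) + (three 7.58 kg packs = 22.74 kg) = 44.25 kg.
44.25 kg is within the road limit of 50 kg for Code Z8.
Code Z4 quantity: three 0.1 oz packs = 8.52 g.
That exceeds the Code Z4 road limit of 1 g.
Code Z8 and Code Z4 may not share an outer package.

No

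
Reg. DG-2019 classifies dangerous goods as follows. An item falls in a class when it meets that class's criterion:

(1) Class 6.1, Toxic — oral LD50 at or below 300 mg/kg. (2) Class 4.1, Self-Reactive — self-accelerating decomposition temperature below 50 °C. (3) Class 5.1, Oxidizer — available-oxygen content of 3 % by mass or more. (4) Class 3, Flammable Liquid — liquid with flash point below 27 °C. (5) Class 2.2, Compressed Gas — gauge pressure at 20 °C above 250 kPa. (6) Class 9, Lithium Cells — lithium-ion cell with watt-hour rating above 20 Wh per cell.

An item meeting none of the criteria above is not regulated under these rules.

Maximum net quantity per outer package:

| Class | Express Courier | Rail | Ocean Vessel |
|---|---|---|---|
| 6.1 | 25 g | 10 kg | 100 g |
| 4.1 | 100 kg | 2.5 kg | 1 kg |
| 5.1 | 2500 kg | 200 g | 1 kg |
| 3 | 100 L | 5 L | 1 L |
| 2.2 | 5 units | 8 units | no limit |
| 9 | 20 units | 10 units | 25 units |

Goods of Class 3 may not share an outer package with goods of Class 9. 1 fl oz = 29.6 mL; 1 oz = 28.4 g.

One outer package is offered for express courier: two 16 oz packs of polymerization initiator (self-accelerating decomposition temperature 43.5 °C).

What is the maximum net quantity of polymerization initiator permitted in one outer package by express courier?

Polymerization initiator: self-accelerating decomposition temperature 43.5 °C < 50 °C → Class 4.1 (Self-Reactive).
The express courier limit for Class 4.1 is 100 kg.

100 kg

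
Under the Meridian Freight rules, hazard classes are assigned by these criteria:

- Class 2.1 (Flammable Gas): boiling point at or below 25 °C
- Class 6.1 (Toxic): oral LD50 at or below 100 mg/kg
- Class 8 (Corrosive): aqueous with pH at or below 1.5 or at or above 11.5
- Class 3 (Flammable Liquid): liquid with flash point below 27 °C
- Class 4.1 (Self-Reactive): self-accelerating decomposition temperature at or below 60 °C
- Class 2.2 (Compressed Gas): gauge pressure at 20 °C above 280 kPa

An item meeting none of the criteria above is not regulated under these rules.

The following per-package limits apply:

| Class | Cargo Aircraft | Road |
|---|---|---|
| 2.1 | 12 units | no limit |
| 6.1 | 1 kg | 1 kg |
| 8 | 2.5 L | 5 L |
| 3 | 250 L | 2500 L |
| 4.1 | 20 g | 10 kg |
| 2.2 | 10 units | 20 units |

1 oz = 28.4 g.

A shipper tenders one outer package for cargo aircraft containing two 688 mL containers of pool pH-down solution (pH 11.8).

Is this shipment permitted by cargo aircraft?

The pool pH-down solution has pH 11.8, which is ≥ 11.5, so it is Class 8 (Corrosive).
Class 8 quantity: two 688 mL containers = 1.376 L.
That is within the Class 8 cargo aircraft limit of 2.5 L.

Yes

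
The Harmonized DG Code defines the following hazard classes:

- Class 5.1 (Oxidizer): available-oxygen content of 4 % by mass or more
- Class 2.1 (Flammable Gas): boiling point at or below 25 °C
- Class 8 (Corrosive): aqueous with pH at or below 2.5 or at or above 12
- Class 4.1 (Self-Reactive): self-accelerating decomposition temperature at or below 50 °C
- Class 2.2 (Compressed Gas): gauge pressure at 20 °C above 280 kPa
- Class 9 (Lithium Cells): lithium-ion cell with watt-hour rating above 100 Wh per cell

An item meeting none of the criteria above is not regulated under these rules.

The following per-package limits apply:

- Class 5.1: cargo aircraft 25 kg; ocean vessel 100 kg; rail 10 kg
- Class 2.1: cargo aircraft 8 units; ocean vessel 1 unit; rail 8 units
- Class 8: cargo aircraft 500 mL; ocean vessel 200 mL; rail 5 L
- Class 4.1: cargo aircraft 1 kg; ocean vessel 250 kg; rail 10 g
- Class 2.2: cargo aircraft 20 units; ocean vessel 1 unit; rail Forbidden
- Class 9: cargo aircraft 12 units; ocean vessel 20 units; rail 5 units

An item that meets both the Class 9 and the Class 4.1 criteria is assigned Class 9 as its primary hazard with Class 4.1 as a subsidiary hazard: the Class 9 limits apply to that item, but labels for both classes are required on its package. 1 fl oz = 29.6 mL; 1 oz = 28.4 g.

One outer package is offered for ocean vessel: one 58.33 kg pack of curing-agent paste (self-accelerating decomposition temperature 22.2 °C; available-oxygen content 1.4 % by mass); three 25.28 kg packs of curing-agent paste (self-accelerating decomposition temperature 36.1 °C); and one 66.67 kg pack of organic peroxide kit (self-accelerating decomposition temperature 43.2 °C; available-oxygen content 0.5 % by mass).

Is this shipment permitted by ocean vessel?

Yes

The curing-agent paste has self-accelerating decomposition temperature 22.2 °C, which is ≤ 50 °C, so it is Class 4.1 (Self-Reactive).
With self-accelerating decomposition temperature 36.1 °C (≤ 50 °C), the curing-agent paste falls in Class 4.1.
The organic peroxide kit has self-accelerating decomposition temperature 43.2 °C, which is ≤ 50 °C, so it is Class 4.1 (Self-Reactive).
Class 4.1 net quantity: 58.33 kg + (three 25.28 kg packs = 75.84 kg) + 66.67 kg = 200.84 kg.
That is within the Class 4.1 ocean vessel limit of 250 kg.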